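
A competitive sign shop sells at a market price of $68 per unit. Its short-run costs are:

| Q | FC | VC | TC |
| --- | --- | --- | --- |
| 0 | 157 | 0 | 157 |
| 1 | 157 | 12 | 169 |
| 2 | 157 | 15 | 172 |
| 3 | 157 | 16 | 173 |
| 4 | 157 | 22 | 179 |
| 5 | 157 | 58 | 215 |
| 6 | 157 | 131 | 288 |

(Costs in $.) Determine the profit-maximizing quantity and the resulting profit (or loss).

Profit at each row (π = 68Q − TC): Q=0: -157; Q=1: -101; Q=2: -36; Q=3: 31; Q=4: 93; Q=5: 125; Q=6: 120.
Profit is maximized at Q = 5. AVC there is 58/5 = $11.60 ≤ P, so producing beats shutting down (which would give -$157).

Q = 5; profit = $125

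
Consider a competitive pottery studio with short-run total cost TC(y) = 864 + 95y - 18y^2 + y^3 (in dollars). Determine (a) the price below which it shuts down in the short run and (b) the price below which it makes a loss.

Shutdown price = $14; break-even price = $95

Shutdown price = min AVC. AVC = 95 - 18y + y^2, with vertex at y = 9 and minimum $14.
ATC = 864/y + 95 - 18y + y^2. Setting dATC/dy = −864/y^2 − 18 + 2y = 0 gives y = 12 (since 2·12^3 − 18·12^2 = 864).
min ATC = 864/12 + 95 − 18·12 + 12^2 = $95. That is the break-even price.
Between these two prices the firm operates at a loss; above $95 it earns a profit.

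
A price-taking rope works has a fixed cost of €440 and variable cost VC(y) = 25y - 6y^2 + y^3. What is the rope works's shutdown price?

The shutdown price is the minimum of AVC. VC = 25y - 6y^2 + y^3, so AVC = 25 - 6y + y^2.
dAVC/dy = -6 + 2y = 0 gives y = 3. min AVC = 25 - 6·3 + 3^2 = 16.
For P < €16 the firm produces nothing.

€16 per unit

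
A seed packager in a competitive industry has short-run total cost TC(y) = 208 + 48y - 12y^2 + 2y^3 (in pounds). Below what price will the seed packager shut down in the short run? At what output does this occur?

£30 per unit, at y = 3

The shutdown price is the minimum of AVC. VC = 48y - 12y^2 + 2y^3, so AVC = 48 - 12y + 2y^2.
dAVC/dy = -12 + 4y = 0 gives y = 3. min AVC = 48 - 12·3 + 2·3^2 = 30.
For P < £30 the firm produces nothing.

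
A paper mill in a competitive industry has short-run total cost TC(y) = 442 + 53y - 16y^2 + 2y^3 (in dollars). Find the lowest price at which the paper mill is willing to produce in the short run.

$21 per unit

The shutdown price is the minimum of AVC. VC = 53y - 16y^2 + 2y^3, so AVC = 53 - 16y + 2y^2.
dAVC/dy = -16 + 4y = 0 gives y = 4. min AVC = 53 - 16·4 + 2·4^2 = 21.
So the shutdown price is $21.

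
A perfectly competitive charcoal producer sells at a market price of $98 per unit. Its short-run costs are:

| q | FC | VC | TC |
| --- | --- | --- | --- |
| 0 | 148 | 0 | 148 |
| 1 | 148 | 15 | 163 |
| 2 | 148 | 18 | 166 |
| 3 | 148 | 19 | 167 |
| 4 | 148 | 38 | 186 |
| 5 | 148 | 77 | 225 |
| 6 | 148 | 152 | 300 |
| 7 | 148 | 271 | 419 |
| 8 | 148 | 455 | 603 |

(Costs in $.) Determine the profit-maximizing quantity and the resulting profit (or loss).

q = 6; profit = $288

Compute π = P·q − TC at each output: q=0: -148; q=1: -65; q=2: 30; q=3: 127; q=4: 206; q=5: 265; q=6: 288; q=7: 267; q=8: 181.
Profit is maximized at q = 6. AVC there is 152/6 = $25.33 ≤ P, so producing beats shutting down (which would give -$148).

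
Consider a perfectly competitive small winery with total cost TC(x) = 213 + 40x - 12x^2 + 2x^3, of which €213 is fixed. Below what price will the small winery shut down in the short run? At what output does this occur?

The shutdown price is the minimum of AVC. VC = 40x - 12x^2 + 2x^3, so AVC = 40 - 12x + 2x^2.
dAVC/dx = -12 + 4x = 0 gives x = 3. min AVC = 40 - 12·3 + 2·3^2 = 22.
The firm shuts down for any P below €22.

€22 per unit, at x = 3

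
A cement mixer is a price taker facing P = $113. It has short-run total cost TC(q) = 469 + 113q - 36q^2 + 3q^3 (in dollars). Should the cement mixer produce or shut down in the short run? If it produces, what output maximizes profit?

Produce at q = 8

From TC, MC = TC'(q) = 113 - 72q + 9q^2 and AVC = VC/q = 113 - 36q + 3q^2.
AVC hits its minimum where MC = AVC, at q = 6, giving min AVC = 113 - 36·6 + 3·6^2 = $5.
Since P = $113 ≥ min AVC = $5, price covers variable cost and the firm should produce.
P = MC gives -72q + 9q^2 = 0, with roots 0 and 8. Take the larger (rising MC): q* = 8.
Check: AVC at q = 8 is $17 ≤ P, so revenue covers variable cost.
Profit = P·q − TC = 113·8 − 605 = $299.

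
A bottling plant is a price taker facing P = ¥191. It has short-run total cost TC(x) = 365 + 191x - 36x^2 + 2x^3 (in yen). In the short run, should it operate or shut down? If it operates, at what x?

Produce at x = 12

Variable cost is VC = 191x - 36x^2 + 2x^3, so AVC = VC/x = 191 - 36x + 2x^2 and MC = dTC/dx = 191 - 72x + 6x^2.
The AVC parabola has its vertex at x = 36/4 = 9, where AVC = 191 - 36·9 + 2·9^2 = ¥29.
Since P = ¥191 ≥ min AVC = ¥29, price covers variable cost and the firm should produce.
Solving P = MC: -72x + 6x^2 = 0 ⇒ x = 0 or 12. On the upward-sloping branch, x* = 12.
Check: AVC at x = 12 is ¥47 ≤ P, so revenue covers variable cost.
Profit = P·x − TC = 191·12 − 929 = ¥1363.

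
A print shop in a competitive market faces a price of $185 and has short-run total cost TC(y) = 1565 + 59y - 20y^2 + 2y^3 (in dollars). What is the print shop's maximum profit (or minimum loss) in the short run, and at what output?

AVC = 59 - 20y + 2y^2; min AVC = $9 at y = 5. Since P = $185 ≥ min AVC, the firm produces.
MC = 59 - 40y + 6y^2. Setting P = MC and taking the root on the rising branch gives y* = 9.
TR = 185·9 = 1665. TC = 1565 + 369 = 1934. Profit = 1665 − 1934 = -$269.
Shutting down would mean losing the fixed cost of $1565, so operating at a loss of $269 is better by $1296.

Profit = -$269 at y = 9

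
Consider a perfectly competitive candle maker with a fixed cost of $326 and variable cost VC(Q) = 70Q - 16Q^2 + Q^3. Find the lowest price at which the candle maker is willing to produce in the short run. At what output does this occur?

Short-run supply begins at min AVC. From VC = 70Q - 16Q^2 + Q^3, AVC = 70 - 16Q + Q^2.
At the minimum of AVC, MC = AVC. MC = 70 - 32Q + 3Q^2; setting MC = AVC gives 2Q^2 - 16Q = 0, so Q = 8. min AVC = 6.
For P < $6 the firm produces nothing.

$6 per unit, at Q = 8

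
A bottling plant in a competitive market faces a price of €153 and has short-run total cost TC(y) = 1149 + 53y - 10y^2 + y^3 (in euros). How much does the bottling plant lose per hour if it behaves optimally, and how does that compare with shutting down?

AVC = 53 - 10y + y^2 has its minimum €28 at y = 5; price €153 clears that bar, so the firm operates.
MC = 53 - 20y + 3y^2. Setting P = MC and taking the root on the rising branch gives y* = 10.
TR = 153·10 = 1530. TC = 1149 + 530 = 1679. Profit = 1530 − 1679 = -€149.
Shutting down would mean losing the fixed cost of €1149, so operating at a loss of €149 is better by €1000.

Profit = -€149 at y = 10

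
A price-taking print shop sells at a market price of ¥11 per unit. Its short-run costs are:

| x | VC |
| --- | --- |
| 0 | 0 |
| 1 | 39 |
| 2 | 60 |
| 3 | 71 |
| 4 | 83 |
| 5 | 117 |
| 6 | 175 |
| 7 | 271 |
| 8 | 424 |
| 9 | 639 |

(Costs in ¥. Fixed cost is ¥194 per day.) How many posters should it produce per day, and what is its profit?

Profit at each row (π = 11x − TC): x=0: -194; x=1: -222; x=2: -232; x=3: -232; x=4: -233; x=5: -256; x=6: -303; x=7: -388; x=8: -530; x=9: -734.
Profit is highest at x = 0. Equivalently, the lowest AVC in the table is 83/4 ≈ ¥20.75 at x = 4, and P = ¥11 falls below it — price never covers variable cost, so the firm shuts down and loses only its fixed cost.

x = 0 (shut down); profit = -¥194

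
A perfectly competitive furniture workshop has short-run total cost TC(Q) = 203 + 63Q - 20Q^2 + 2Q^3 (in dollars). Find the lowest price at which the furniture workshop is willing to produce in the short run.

The shutdown price is the minimum of AVC. VC = 63Q - 20Q^2 + 2Q^3, so AVC = 63 - 20Q + 2Q^2.
dAVC/dQ = -20 + 4Q = 0 gives Q = 5. min AVC = 63 - 20·5 + 2·5^2 = 13.
The firm shuts down for any P below $13.

$13 per unit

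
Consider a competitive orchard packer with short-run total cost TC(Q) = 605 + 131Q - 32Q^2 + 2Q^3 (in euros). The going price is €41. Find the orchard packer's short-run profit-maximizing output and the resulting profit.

Profit = -€281 at Q = 9

AVC = 131 - 32Q + 2Q^2 has its minimum €3 at Q = 8; price €41 clears that bar, so the firm operates.
With MC = 131 - 64Q + 6Q^2, P = MC on the upward-sloping part at Q* = 9.
TR = 41·9 = 369. TC = 605 + 45 = 650. Profit = 369 − 650 = -€281.
Shutting down would mean losing the fixed cost of €605, so operating at a loss of €281 is better by €324.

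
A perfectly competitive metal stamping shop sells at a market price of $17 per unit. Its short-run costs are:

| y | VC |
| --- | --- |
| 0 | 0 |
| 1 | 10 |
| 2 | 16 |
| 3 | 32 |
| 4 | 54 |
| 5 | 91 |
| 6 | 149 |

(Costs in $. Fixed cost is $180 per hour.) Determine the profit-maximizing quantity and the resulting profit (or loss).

y = 3; profit = -$161

Tabulate TR − TC: y=0: -180; y=1: -173; y=2: -162; y=3: -161; y=4: -166; y=5: -186; y=6: -227.
Profit is maximized at y = 3. AVC there is 32/3 = $10.67 ≤ P, so producing beats shutting down (which would give -$180).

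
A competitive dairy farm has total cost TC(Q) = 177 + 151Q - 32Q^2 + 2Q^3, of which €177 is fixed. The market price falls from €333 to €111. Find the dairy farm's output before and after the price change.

AVC = 151 - 32Q + 2Q^2, minimized at Q = 8 where min AVC = €23. MC = 151 - 64Q + 6Q^2.
With P = €333 above the shutdown price, P = MC gives Q = 13.
At P = €111 ≥ min AVC, set P = MC: Q = 10. The firm stays open but cuts output.

Output falls from 13 to 10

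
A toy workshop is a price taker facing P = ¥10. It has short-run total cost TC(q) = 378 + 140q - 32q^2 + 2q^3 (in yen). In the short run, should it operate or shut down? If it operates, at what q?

Shut down

Strip out fixed cost: VC = 140q - 32q^2 + 2q^3. Then AVC = 140 - 32q + 2q^2 and MC = 140 - 64q + 6q^2.
AVC hits its minimum where MC = AVC, at q = 8, giving min AVC = 140 - 32·8 + 2·8^2 = ¥12.
P = ¥10 lies below min AVC = ¥12; no output level covers variable cost.
The firm minimizes its loss by shutting down and losing only its fixed cost of ¥378.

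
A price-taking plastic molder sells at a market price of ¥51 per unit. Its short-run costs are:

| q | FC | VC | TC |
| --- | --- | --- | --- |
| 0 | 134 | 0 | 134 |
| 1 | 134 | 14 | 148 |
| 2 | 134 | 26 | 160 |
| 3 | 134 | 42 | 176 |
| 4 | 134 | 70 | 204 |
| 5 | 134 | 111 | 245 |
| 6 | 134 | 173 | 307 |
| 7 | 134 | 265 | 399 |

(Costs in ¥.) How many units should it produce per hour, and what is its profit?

q = 5; profit = ¥10

Tabulate TR − TC: q=0: -134; q=1: -97; q=2: -58; q=3: -23; q=4: 0; q=5: 10; q=6: -1; q=7: -42.
Profit is maximized at q = 5. AVC there is 111/5 = ¥22.20 ≤ P, so producing beats shutting down (which would give -¥134).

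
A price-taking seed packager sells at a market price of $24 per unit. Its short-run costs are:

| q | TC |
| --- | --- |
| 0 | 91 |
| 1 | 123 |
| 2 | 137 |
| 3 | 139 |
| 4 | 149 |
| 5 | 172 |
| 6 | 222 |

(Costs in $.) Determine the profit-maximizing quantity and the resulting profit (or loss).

q = 5; profit = -$52

Compute π = P·q − TC at each output: q=0: -91; q=1: -99; q=2: -89; q=3: -67; q=4: -53; q=5: -52; q=6: -78.
Profit is maximized at q = 5. AVC there is 81/5 = $16.20 ≤ P, so producing beats shutting down (which would give -$91).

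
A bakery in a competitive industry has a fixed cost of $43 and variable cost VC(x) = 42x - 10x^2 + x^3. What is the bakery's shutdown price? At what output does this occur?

$17 per unit, at x = 5

The shutdown price is the minimum of AVC. VC = 42x - 10x^2 + x^3, so AVC = 42 - 10x + x^2.
dAVC/dx = -10 + 2x = 0 gives x = 5. min AVC = 42 - 10·5 + 5^2 = 17.
For P < $17 the firm produces nothing.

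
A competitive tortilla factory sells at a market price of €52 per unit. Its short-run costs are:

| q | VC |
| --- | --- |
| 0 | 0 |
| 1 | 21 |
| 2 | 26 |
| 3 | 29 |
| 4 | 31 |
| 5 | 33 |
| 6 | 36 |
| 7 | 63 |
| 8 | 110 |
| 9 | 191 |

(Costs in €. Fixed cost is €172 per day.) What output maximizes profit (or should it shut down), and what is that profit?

q = 8; profit = €134

Profit at each row (π = 52q − TC): q=0: -172; q=1: -141; q=2: -94; q=3: -45; q=4: 5; q=5: 55; q=6: 104; q=7: 129; q=8: 134; q=9: 105.
Profit is maximized at q = 8. AVC there is 110/8 = €13.75 ≤ P, so producing beats shutting down (which would give -€172).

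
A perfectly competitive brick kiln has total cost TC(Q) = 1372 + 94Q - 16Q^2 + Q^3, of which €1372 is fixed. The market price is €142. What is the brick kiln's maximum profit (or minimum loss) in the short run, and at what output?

Profit = -€220 at Q = 12

AVC = 94 - 16Q + Q^2; min AVC = €30 at Q = 8. Since P = €142 ≥ min AVC, the firm produces.
With MC = 94 - 32Q + 3Q^2, P = MC on the upward-sloping part at Q* = 12.
TR = 142·12 = 1704. TC = 1372 + 552 = 1924. Profit = 1704 − 1924 = -€220.
By producing, the firm covers all variable cost plus €1152 of fixed cost; shutting down would lose the full €1372.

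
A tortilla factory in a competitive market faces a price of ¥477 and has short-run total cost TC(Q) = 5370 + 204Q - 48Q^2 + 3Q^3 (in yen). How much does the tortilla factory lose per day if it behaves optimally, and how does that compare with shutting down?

Profit = -¥300 at Q = 13

AVC = 204 - 48Q + 3Q^2 has its minimum ¥12 at Q = 8; price ¥477 clears that bar, so the firm operates.
MC = 204 - 96Q + 9Q^2. Setting P = MC and taking the root on the rising branch gives Q* = 13.
TR = 477·13 = 6201. TC = 5370 + 1131 = 6501. Profit = 6201 − 6501 = -¥300.
By producing, the firm covers all variable cost plus ¥5070 of fixed cost; shutting down would lose the full ¥5370.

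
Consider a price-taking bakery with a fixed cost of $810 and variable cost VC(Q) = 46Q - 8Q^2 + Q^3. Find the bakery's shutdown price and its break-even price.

Shutdown price = $30; break-even price = $145

AVC = 46 - 8Q + Q^2; minimized at Q = 4, giving min AVC = $30. That is the shutdown price.
ATC = 810/Q + 46 - 8Q + Q^2. Setting dATC/dQ = −810/Q^2 − 8 + 2Q = 0 gives Q = 9 (since 2·9^3 − 8·9^2 = 810).
min ATC = 810/9 + 46 − 8·9 + 9^2 = $145. That is the break-even price.
For $30 ≤ P < $145 the firm produces at a loss; below $30 it shuts down.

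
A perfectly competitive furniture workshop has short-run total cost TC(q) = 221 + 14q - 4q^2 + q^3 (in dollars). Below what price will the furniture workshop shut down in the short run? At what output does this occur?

The shutdown price is the minimum of AVC. VC = 14q - 4q^2 + q^3, so AVC = 14 - 4q + q^2.
dAVC/dq = -4 + 2q = 0 gives q = 2. min AVC = 14 - 4·2 + 2^2 = 10.
For P < $10 the firm produces nothing.

$10 per unit, at q = 2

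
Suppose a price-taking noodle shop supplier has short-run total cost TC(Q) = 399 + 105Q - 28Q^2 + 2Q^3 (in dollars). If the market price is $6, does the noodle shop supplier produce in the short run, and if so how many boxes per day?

Strip out fixed cost: VC = 105Q - 28Q^2 + 2Q^3. Then AVC = 105 - 28Q + 2Q^2 and MC = 105 - 56Q + 6Q^2.
The AVC parabola has its vertex at Q = 28/4 = 7, where AVC = 105 - 28·7 + 2·7^2 = $7.
With P < min AVC ($6 < $7), every unit sold adds to the loss.
The firm minimizes its loss by shutting down and losing only its fixed cost of $399.

Shut down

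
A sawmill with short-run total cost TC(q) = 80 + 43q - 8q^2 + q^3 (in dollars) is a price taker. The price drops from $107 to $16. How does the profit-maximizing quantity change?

MC = 43 - 16q + 3q^2; the shutdown threshold is min AVC = $27 (at q = 4).
At P = $107 ≥ min AVC, set P = MC on the rising branch: q = 8.
At P = $16 < min AVC = $27, price no longer covers variable cost at any output, so the firm shuts down: q = 0.

Output falls from 8 to 0 (the firm shuts down)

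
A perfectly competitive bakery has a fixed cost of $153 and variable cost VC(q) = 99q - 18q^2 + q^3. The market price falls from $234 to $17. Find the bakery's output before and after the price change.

Output falls from 15 to 0 (the firm shuts down)

MC = 99 - 36q + 3q^2; the shutdown threshold is min AVC = $18 (at q = 9).
With P = $234 above the shutdown price, P = MC gives q = 15.
At P = $17 < min AVC = $18, price no longer covers variable cost at any output, so the firm shuts down: q = 0.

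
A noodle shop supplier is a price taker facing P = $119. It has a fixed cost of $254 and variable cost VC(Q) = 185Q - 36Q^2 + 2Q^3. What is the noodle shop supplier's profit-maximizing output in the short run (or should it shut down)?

Produce at Q = 11

Variable cost is VC = 185Q - 36Q^2 + 2Q^3, so AVC = VC/Q = 185 - 36Q + 2Q^2 and MC = dTC/dQ = 185 - 72Q + 6Q^2.
AVC hits its minimum where MC = AVC, at Q = 9, giving min AVC = 185 - 36·9 + 2·9^2 = $23.
Because $119 ≥ $23, revenue can cover variable cost; the firm operates.
Solving P = MC: 66 - 72Q + 6Q^2 = 0 ⇒ Q = 1 or 11. On the upward-sloping branch, Q* = 11.
Check: AVC at Q = 11 is $31 ≤ P, so revenue covers variable cost.
Profit = P·Q − TC = 119·11 − 595 = $714.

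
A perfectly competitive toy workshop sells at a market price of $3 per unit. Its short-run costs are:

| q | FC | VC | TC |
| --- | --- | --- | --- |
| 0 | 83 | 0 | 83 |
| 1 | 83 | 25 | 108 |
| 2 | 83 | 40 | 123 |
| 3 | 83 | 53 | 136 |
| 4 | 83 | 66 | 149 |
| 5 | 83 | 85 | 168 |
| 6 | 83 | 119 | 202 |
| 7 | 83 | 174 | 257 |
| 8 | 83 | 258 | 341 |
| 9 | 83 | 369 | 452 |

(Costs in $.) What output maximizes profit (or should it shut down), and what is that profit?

Profit at each row (π = 3q − TC): q=0: -83; q=1: -105; q=2: -117; q=3: -127; q=4: -137; q=5: -153; q=6: -184; q=7: -236; q=8: -317; q=9: -425.
Profit is highest at q = 0. Equivalently, the lowest AVC in the table is 66/4 ≈ $16.50 at q = 4, and P = $3 falls below it — price never covers variable cost, so the firm shuts down and loses only its fixed cost.

q = 0 (shut down); profit = -$83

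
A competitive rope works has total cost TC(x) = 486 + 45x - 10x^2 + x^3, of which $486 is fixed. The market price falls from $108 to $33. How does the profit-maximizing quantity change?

MC = 45 - 20x + 3x^2; the shutdown threshold is min AVC = $20 (at x = 5).
With P = $108 above the shutdown price, P = MC gives x = 9.
At P = $33 ≥ min AVC, set P = MC: x = 6. The firm stays open but cuts output.

Output falls from 9 to 6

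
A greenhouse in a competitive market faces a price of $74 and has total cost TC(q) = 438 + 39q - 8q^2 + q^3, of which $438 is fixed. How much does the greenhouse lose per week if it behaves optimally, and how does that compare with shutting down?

Profit = -$144 at q = 7

AVC = 39 - 8q + q^2 has its minimum $23 at q = 4; price $74 clears that bar, so the firm operates.
MC = 39 - 16q + 3q^2. Setting P = MC and taking the root on the rising branch gives q* = 7.
TR = 74·7 = 518. TC = 438 + 224 = 662. Profit = 518 − 662 = -$144.
By producing, the firm covers all variable cost plus $294 of fixed cost; shutting down would lose the full $438.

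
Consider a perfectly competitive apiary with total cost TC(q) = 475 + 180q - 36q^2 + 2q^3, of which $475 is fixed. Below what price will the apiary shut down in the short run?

$18 per unit

The shutdown price is the minimum of AVC. VC = 180q - 36q^2 + 2q^3, so AVC = 180 - 36q + 2q^2.
At the minimum of AVC, MC = AVC. MC = 180 - 72q + 6q^2; setting MC = AVC gives 4q^2 - 36q = 0, so q = 9. min AVC = 18.
The firm shuts down for any P below $18.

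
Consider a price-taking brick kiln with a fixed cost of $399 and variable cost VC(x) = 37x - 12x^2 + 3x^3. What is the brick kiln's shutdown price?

The shutdown price is the minimum of AVC. VC = 37x - 12x^2 + 3x^3, so AVC = 37 - 12x + 3x^2.
At the minimum of AVC, MC = AVC. MC = 37 - 24x + 9x^2; setting MC = AVC gives 6x^2 - 12x = 0, so x = 2. min AVC = 25.
So the shutdown price is $25.

$25 per unit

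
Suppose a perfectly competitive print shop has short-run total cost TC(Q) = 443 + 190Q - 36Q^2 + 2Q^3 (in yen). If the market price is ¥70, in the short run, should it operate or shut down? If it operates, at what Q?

Strip out fixed cost: VC = 190Q - 36Q^2 + 2Q^3. Then AVC = 190 - 36Q + 2Q^2 and MC = 190 - 72Q + 6Q^2.
AVC hits its minimum where MC = AVC, at Q = 9, giving min AVC = 190 - 36·9 + 2·9^2 = ¥28.
P = ¥70 exceeds min AVC = ¥28, so the firm stays open.
Solving P = MC: 120 - 72Q + 6Q^2 = 0 ⇒ Q = 2 or 10. On the upward-sloping branch, Q* = 10.
Check: AVC at Q = 10 is ¥30 ≤ P, so revenue covers variable cost.
Profit = P·Q − TC = 70·10 − 743 = -¥43, a loss, but smaller than the ¥443 fixed cost the firm would lose by shutting down.

Produce at Q = 10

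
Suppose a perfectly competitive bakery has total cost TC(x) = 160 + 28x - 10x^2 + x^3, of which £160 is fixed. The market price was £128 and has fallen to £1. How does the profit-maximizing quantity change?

MC = 28 - 20x + 3x^2; the shutdown threshold is min AVC = £3 (at x = 5).
At P = £128 ≥ min AVC, set P = MC on the rising branch: x = 10.
At P = £1 < min AVC = £3, price no longer covers variable cost at any output, so the firm shuts down: x = 0.

Output falls from 10 to 0 (the firm shuts down)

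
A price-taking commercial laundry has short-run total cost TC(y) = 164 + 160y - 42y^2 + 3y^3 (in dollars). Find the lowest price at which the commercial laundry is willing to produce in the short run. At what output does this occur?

The firm shuts down when price falls below the minimum of average variable cost. AVC = VC/y = 160 - 42y + 3y^2.
dAVC/dy = -42 + 6y = 0 gives y = 7. min AVC = 160 - 42·7 + 3·7^2 = 13.
The firm shuts down for any P below $13.

$13 per unit, at y = 7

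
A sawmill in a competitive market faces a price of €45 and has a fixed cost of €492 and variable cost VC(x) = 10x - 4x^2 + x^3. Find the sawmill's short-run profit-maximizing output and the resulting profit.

Profit = -€342 at x = 5

AVC = 10 - 4x + x^2; min AVC = €6 at x = 2. Since P = €45 ≥ min AVC, the firm produces.
With MC = 10 - 8x + 3x^2, P = MC on the upward-sloping part at x* = 5.
TR = 45·5 = 225. TC = 492 + 75 = 567. Profit = 225 − 567 = -€342.
By producing, the firm covers all variable cost plus €150 of fixed cost; shutting down would lose the full €492.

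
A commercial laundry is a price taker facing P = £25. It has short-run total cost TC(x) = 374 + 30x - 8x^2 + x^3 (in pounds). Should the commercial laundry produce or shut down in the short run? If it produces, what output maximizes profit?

From TC, MC = TC'(x) = 30 - 16x + 3x^2 and AVC = VC/x = 30 - 8x + x^2.
AVC hits its minimum where MC = AVC, at x = 4, giving min AVC = 30 - 8·4 + 4^2 = £14.
Since P = £25 ≥ min AVC = £14, price covers variable cost and the firm should produce.
P = MC gives 5 - 16x + 3x^2 = 0, with roots 1/3 and 5. Take the larger (rising MC): x* = 5.
Check: AVC at x = 5 is £15 ≤ P, so revenue covers variable cost.
Profit = P·x − TC = 25·5 − 449 = -£324, a loss, but smaller than the £374 fixed cost the firm would lose by shutting down.

Produce at x = 5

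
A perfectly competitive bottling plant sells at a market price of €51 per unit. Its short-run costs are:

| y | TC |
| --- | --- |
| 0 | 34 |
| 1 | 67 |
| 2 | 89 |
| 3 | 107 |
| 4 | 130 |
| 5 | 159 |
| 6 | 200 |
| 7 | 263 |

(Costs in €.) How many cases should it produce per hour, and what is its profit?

y = 6; profit = €106

Tabulate TR − TC: y=0: -34; y=1: -16; y=2: 13; y=3: 46; y=4: 74; y=5: 96; y=6: 106; y=7: 94.
Profit is maximized at y = 6. AVC there is 166/6 = €27.67 ≤ P, so producing beats shutting down (which would give -€34).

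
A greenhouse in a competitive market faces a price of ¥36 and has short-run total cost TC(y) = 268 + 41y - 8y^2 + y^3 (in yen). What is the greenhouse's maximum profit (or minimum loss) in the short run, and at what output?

Profit = -¥218 at y = 5

AVC = 41 - 8y + y^2 has its minimum ¥25 at y = 4; price ¥36 clears that bar, so the firm operates.
MC = 41 - 16y + 3y^2. Setting P = MC and taking the root on the rising branch gives y* = 5.
TR = 36·5 = 180. TC = 268 + 130 = 398. Profit = 180 − 398 = -¥218.
By producing, the firm covers all variable cost plus ¥50 of fixed cost; shutting down would lose the full ¥268.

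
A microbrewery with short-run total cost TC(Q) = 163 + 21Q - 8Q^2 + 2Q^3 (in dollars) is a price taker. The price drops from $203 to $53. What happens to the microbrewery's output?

Output falls from 7 to 4

AVC = 21 - 8Q + 2Q^2, minimized at Q = 2 where min AVC = $13. MC = 21 - 16Q + 6Q^2.
With P = $203 above the shutdown price, P = MC gives Q = 7.
At P = $53 ≥ min AVC, set P = MC: Q = 4. The firm stays open but cuts output.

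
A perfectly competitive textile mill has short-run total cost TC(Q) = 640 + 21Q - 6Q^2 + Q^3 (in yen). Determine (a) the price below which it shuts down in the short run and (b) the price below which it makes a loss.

Shutdown price = min AVC. AVC = 21 - 6Q + Q^2, with vertex at Q = 3 and minimum ¥12.
ATC = 640/Q + 21 - 6Q + Q^2. Setting dATC/dQ = −640/Q^2 − 6 + 2Q = 0 gives Q = 8 (since 2·8^3 − 6·8^2 = 640).
min ATC = 640/8 + 21 − 6·8 + 8^2 = ¥117. That is the break-even price.
For ¥12 ≤ P < ¥117 the firm produces at a loss; below ¥12 it shuts down.

Shutdown price = ¥12; break-even price = ¥117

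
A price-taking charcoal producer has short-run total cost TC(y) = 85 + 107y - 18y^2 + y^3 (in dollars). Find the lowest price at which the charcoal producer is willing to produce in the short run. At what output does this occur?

$26 per unit, at y = 9

Short-run supply begins at min AVC. From VC = 107y - 18y^2 + y^3, AVC = 107 - 18y + y^2.
At the minimum of AVC, MC = AVC. MC = 107 - 36y + 3y^2; setting MC = AVC gives 2y^2 - 18y = 0, so y = 9. min AVC = 26.
So the shutdown price is $26.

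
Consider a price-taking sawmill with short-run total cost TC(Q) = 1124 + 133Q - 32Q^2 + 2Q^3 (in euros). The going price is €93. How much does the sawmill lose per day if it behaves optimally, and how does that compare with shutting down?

AVC = 133 - 32Q + 2Q^2; min AVC = €5 at Q = 8. Since P = €93 ≥ min AVC, the firm produces.
With MC = 133 - 64Q + 6Q^2, P = MC on the upward-sloping part at Q* = 10.
TR = 93·10 = 930. TC = 1124 + 130 = 1254. Profit = 930 − 1254 = -€324.
By producing, the firm covers all variable cost plus €800 of fixed cost; shutting down would lose the full €1124.

Profit = -€324 at Q = 10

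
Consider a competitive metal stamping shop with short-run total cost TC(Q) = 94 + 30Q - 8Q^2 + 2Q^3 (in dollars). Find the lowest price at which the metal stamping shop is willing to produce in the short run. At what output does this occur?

$22 per unit, at Q = 2

The shutdown price is the minimum of AVC. VC = 30Q - 8Q^2 + 2Q^3, so AVC = 30 - 8Q + 2Q^2.
dAVC/dQ = -8 + 4Q = 0 gives Q = 2. min AVC = 30 - 8·2 + 2·2^2 = 22.
The firm shuts down for any P below $22.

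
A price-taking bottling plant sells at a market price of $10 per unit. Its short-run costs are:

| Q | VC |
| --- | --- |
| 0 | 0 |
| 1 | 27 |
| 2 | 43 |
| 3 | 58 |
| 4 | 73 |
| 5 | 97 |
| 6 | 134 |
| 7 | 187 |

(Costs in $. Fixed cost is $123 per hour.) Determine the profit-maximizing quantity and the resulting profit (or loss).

Profit at each row (π = 10Q − TC): Q=0: -123; Q=1: -140; Q=2: -146; Q=3: -151; Q=4: -156; Q=5: -170; Q=6: -197; Q=7: -240.
Profit is highest at Q = 0. Equivalently, the lowest AVC in the table is 73/4 ≈ $18.25 at Q = 4, and P = $10 falls below it — price never covers variable cost, so the firm shuts down and loses only its fixed cost.

Q = 0 (shut down); profit = -$123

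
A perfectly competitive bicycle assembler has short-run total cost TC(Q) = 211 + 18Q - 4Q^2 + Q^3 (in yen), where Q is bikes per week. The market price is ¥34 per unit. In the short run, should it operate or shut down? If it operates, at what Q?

Strip out fixed cost: VC = 18Q - 4Q^2 + Q^3. Then AVC = 18 - 4Q + Q^2 and MC = 18 - 8Q + 3Q^2.
AVC is minimized where dAVC/dQ = -4 + 2Q = 0, at Q = 2; min AVC = 18 - 4·2 + 2^2 = ¥14.
P = ¥34 exceeds min AVC = ¥14, so the firm stays open.
Set P = MC: 34 = 18 - 8Q + 3Q^2 → -16 - 8Q + 3Q^2 = 0. The roots are Q = -4/3 and Q = 4; the profit-maximizing output is on the rising part of MC, so Q* = 4.
Check: AVC at Q = 4 is ¥18 ≤ P, so revenue covers variable cost.
Profit = P·Q − TC = 34·4 − 283 = -¥147, a loss, but smaller than the ¥211 fixed cost the firm would lose by shutting down.

Produce at Q = 4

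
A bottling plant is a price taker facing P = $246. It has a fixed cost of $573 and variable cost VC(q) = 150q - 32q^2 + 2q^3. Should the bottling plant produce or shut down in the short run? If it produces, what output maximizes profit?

Produce at q = 12

Strip out fixed cost: VC = 150q - 32q^2 + 2q^3. Then AVC = 150 - 32q + 2q^2 and MC = 150 - 64q + 6q^2.
AVC is minimized where dAVC/dq = -32 + 4q = 0, at q = 8; min AVC = 150 - 32·8 + 2·8^2 = $22.
P = $246 exceeds min AVC = $22, so the firm stays open.
Set P = MC: 246 = 150 - 64q + 6q^2 → -96 - 64q + 6q^2 = 0. The roots are q = -4/3 and q = 12; the profit-maximizing output is on the rising part of MC, so q* = 12.
Check: AVC at q = 12 is $54 ≤ P, so revenue covers variable cost.
Profit = P·q − TC = 246·12 − 1221 = $1731.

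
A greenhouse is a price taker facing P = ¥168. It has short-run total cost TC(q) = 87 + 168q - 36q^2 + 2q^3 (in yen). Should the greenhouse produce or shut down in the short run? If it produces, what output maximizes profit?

Variable cost is VC = 168q - 36q^2 + 2q^3, so AVC = VC/q = 168 - 36q + 2q^2 and MC = dTC/dq = 168 - 72q + 6q^2.
AVC hits its minimum where MC = AVC, at q = 9, giving min AVC = 168 - 36·9 + 2·9^2 = ¥6.
Because ¥168 ≥ ¥6, revenue can cover variable cost; the firm operates.
Set P = MC: 168 = 168 - 72q + 6q^2 → -72q + 6q^2 = 0. The roots are q = 0 and q = 12; the profit-maximizing output is on the rising part of MC, so q* = 12.
Check: AVC at q = 12 is ¥24 ≤ P, so revenue covers variable cost.
Profit = P·q − TC = 168·12 − 375 = ¥1641.

Produce at q = 12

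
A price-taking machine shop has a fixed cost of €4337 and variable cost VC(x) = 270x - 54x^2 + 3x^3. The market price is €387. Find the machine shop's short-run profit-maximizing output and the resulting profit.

Profit = -€281 at x = 13

AVC = 270 - 54x + 3x^2 has its minimum €27 at x = 9; price €387 clears that bar, so the firm operates.
MC = 270 - 108x + 9x^2. Setting P = MC and taking the root on the rising branch gives x* = 13.
TR = 387·13 = 5031. TC = 4337 + 975 = 5312. Profit = 5031 − 5312 = -€281.
That loss of €281 beats the €4337 the firm would lose by shutting down; producing recovers €4056 of fixed cost.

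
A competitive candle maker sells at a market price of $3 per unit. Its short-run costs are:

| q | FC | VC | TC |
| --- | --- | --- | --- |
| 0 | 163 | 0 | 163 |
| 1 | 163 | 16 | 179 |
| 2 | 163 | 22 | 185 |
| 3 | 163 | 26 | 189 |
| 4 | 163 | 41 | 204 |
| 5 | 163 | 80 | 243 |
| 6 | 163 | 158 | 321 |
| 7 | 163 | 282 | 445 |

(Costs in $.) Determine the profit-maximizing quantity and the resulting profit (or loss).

q = 0 (shut down); profit = -$163

Profit at each row (π = 3q − TC): q=0: -163; q=1: -176; q=2: -179; q=3: -180; q=4: -192; q=5: -228; q=6: -303; q=7: -424.
Profit is highest at q = 0. Equivalently, the lowest AVC in the table is 26/3 ≈ $8.67 at q = 3, and P = $3 falls below it — price never covers variable cost, so the firm shuts down and loses only its fixed cost.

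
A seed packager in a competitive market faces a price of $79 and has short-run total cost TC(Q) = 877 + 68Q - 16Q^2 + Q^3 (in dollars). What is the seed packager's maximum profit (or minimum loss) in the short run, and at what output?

Profit = -$151 at Q = 11

AVC = 68 - 16Q + Q^2 has its minimum $4 at Q = 8; price $79 clears that bar, so the firm operates.
With MC = 68 - 32Q + 3Q^2, P = MC on the upward-sloping part at Q* = 11.
TR = 79·11 = 869. TC = 877 + 143 = 1020. Profit = 869 − 1020 = -$151.
Shutting down would mean losing the fixed cost of $877, so operating at a loss of $151 is better by $726.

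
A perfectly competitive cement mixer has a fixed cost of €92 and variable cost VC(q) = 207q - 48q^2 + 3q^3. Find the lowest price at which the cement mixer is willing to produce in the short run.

Short-run supply begins at min AVC. From VC = 207q - 48q^2 + 3q^3, AVC = 207 - 48q + 3q^2.
dAVC/dq = -48 + 6q = 0 gives q = 8. min AVC = 207 - 48·8 + 3·8^2 = 15.
For P < €15 the firm produces nothing.

€15 per unit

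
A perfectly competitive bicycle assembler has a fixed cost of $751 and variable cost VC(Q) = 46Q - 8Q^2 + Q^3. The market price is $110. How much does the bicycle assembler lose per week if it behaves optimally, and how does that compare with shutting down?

AVC = 46 - 8Q + Q^2 has its minimum $30 at Q = 4; price $110 clears that bar, so the firm operates.
MC = 46 - 16Q + 3Q^2. Setting P = MC and taking the root on the rising branch gives Q* = 8.
TR = 110·8 = 880. TC = 751 + 368 = 1119. Profit = 880 − 1119 = -$239.
By producing, the firm covers all variable cost plus $512 of fixed cost; shutting down would lose the full $751.

Profit = -$239 at Q = 8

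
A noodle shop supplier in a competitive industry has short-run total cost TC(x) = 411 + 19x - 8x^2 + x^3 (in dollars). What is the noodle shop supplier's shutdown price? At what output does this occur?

$3 per unit, at x = 4

The firm shuts down when price falls below the minimum of average variable cost. AVC = VC/x = 19 - 8x + x^2.
dAVC/dx = -8 + 2x = 0 gives x = 4. min AVC = 19 - 8·4 + 4^2 = 3.
For P < $3 the firm produces nothing.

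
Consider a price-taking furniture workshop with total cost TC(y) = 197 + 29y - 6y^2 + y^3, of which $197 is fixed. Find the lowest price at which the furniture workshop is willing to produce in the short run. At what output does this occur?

$20 per unit, at y = 3

The firm shuts down when price falls below the minimum of average variable cost. AVC = VC/y = 29 - 6y + y^2.
dAVC/dy = -6 + 2y = 0 gives y = 3. min AVC = 29 - 6·3 + 3^2 = 20.
So the shutdown price is $20.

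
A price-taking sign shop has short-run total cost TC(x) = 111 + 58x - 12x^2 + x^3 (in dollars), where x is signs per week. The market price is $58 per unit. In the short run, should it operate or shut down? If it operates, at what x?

Produce at x = 8

From TC, MC = TC'(x) = 58 - 24x + 3x^2 and AVC = VC/x = 58 - 12x + x^2.
The AVC parabola has its vertex at x = 12/2 = 6, where AVC = 58 - 12·6 + 6^2 = $22.
Since P = $58 ≥ min AVC = $22, price covers variable cost and the firm should produce.
Set P = MC: 58 = 58 - 24x + 3x^2 → -24x + 3x^2 = 0. The roots are x = 0 and x = 8; the profit-maximizing output is on the rising part of MC, so x* = 8.
Check: AVC at x = 8 is $26 ≤ P, so revenue covers variable cost.
Profit = P·x − TC = 58·8 − 319 = $145.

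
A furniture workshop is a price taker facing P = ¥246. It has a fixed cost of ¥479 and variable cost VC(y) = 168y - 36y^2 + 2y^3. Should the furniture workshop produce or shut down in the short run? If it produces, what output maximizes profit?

Produce at y = 13

From TC, MC = TC'(y) = 168 - 72y + 6y^2 and AVC = VC/y = 168 - 36y + 2y^2.
AVC hits its minimum where MC = AVC, at y = 9, giving min AVC = 168 - 36·9 + 2·9^2 = ¥6.
Because ¥246 ≥ ¥6, revenue can cover variable cost; the firm operates.
Solving P = MC: -78 - 72y + 6y^2 = 0 ⇒ y = -1 or 13. On the upward-sloping branch, y* = 13.
Check: AVC at y = 13 is ¥38 ≤ P, so revenue covers variable cost.
Profit = P·y − TC = 246·13 − 973 = ¥2225.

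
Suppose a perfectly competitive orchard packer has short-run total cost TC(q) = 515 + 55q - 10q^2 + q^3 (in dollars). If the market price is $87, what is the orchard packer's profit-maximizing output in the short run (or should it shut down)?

Variable cost is VC = 55q - 10q^2 + q^3, so AVC = VC/q = 55 - 10q + q^2 and MC = dTC/dq = 55 - 20q + 3q^2.
AVC is minimized where dAVC/dq = -10 + 2q = 0, at q = 5; min AVC = 55 - 10·5 + 5^2 = $30.
Since P = $87 ≥ min AVC = $30, price covers variable cost and the firm should produce.
Set P = MC: 87 = 55 - 20q + 3q^2 → -32 - 20q + 3q^2 = 0. The roots are q = -4/3 and q = 8; the profit-maximizing output is on the rising part of MC, so q* = 8.
Check: AVC at q = 8 is $39 ≤ P, so revenue covers variable cost.
Profit = P·q − TC = 87·8 − 827 = -$131, a loss, but smaller than the $515 fixed cost the firm would lose by shutting down.

Produce at q = 8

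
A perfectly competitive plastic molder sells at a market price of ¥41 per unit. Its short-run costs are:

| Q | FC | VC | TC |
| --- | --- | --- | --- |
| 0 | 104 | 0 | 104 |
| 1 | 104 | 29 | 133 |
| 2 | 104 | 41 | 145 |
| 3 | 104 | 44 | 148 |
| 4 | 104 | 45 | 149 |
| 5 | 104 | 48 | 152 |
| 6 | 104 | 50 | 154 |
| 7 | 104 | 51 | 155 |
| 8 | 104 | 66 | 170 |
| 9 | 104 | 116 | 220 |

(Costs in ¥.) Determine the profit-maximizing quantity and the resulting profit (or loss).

Q = 8; profit = ¥158

Profit at each row (π = 41Q − TC): Q=0: -104; Q=1: -92; Q=2: -63; Q=3: -25; Q=4: 15; Q=5: 53; Q=6: 92; Q=7: 132; Q=8: 158; Q=9: 149.
Profit is maximized at Q = 8. AVC there is 66/8 = ¥8.25 ≤ P, so producing beats shutting down (which would give -¥104).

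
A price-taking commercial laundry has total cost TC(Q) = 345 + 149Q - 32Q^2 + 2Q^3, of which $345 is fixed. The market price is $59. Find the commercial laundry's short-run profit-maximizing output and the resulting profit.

Profit = -$21 at Q = 9

AVC = 149 - 32Q + 2Q^2; min AVC = $21 at Q = 8. Since P = $59 ≥ min AVC, the firm produces.
With MC = 149 - 64Q + 6Q^2, P = MC on the upward-sloping part at Q* = 9.
TR = 59·9 = 531. TC = 345 + 207 = 552. Profit = 531 − 552 = -$21.
Shutting down would mean losing the fixed cost of $345, so operating at a loss of $21 is better by $324.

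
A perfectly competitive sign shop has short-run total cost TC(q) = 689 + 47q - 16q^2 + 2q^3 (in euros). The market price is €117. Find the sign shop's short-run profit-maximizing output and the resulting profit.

Profit = -€101 at q = 7

AVC = 47 - 16q + 2q^2 has its minimum €15 at q = 4; price €117 clears that bar, so the firm operates.
With MC = 47 - 32q + 6q^2, P = MC on the upward-sloping part at q* = 7.
TR = 117·7 = 819. TC = 689 + 231 = 920. Profit = 819 − 920 = -€101.
Shutting down would mean losing the fixed cost of €689, so operating at a loss of €101 is better by €588.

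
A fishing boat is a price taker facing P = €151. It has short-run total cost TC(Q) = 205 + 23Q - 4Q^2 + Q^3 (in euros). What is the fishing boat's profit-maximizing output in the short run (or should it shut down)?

Produce at Q = 8

Strip out fixed cost: VC = 23Q - 4Q^2 + Q^3. Then AVC = 23 - 4Q + Q^2 and MC = 23 - 8Q + 3Q^2.
AVC is minimized where dAVC/dQ = -4 + 2Q = 0, at Q = 2; min AVC = 23 - 4·2 + 2^2 = €19.
P = €151 exceeds min AVC = €19, so the firm stays open.
P = MC gives -128 - 8Q + 3Q^2 = 0, with roots -16/3 and 8. Take the larger (rising MC): Q* = 8.
Check: AVC at Q = 8 is €55 ≤ P, so revenue covers variable cost.
Profit = P·Q − TC = 151·8 − 645 = €563.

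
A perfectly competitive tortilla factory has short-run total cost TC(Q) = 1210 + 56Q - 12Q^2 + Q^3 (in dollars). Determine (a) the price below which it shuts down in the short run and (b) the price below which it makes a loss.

Shutdown price = $20; break-even price = $155

AVC = 56 - 12Q + Q^2; minimized at Q = 6, giving min AVC = $20. That is the shutdown price.
ATC = 1210/Q + 56 - 12Q + Q^2. Setting dATC/dQ = −1210/Q^2 − 12 + 2Q = 0 gives Q = 11 (since 2·11^3 − 12·11^2 = 1210).
min ATC = 1210/11 + 56 − 12·11 + 11^2 = $155. That is the break-even price.
For $20 ≤ P < $155 the firm produces at a loss; below $20 it shuts down.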